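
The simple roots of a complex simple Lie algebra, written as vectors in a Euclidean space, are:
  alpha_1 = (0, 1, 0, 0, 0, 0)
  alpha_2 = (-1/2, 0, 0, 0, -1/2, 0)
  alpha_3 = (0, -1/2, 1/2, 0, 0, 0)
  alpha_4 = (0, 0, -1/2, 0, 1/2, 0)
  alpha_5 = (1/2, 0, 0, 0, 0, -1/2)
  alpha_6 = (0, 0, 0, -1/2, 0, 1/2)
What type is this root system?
Compute the Cartan integers a_ij = 2(alpha_i, alpha_j)/(alpha_j, alpha_j); the resulting 6x6 Cartan matrix is
[[2, 0, -2, 0, 0, 0], [0, 2, 0, -1, -1, 0], [-1, 0, 2, -1, 0, 0], [0, -1, -1, 2, 0, 0], [0, -1, 0, 0, 2, -1], [0, 0, 0, 0, -1, 2]].
The roots have two lengths (squared-length ratio 2:1); the short ones are alpha_{2,3,4,5,6}. The associated Dynkin diagram is a chain of 6 nodes with a double edge at one end; the terminal node there is the unique long simple root (C_6), so the type is C_6 (the algebra sp(12)).

type C_6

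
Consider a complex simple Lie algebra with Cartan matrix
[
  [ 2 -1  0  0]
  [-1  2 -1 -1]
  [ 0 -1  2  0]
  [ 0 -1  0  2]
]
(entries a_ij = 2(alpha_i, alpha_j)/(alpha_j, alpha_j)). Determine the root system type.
The matrix has rank 4 with 2's on the diagonal. Reading the off-diagonal entries as Dynkin edges (a single edge where a_ij = a_ji = -1; a double or triple edge where a_ij * a_ji = 2 or 3), the diagram is a chain of 2 nodes with a fork of two nodes at one end (D_4). One simple-root ordering that puts it in standard form is (alpha_4, alpha_2, alpha_3, alpha_1). So the algebra is type D_4, i.e. so(8).

type D_4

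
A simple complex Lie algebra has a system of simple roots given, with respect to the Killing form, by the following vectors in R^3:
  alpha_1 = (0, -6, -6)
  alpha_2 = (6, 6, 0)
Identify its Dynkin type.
Compute the Cartan integers a_ij = 2(alpha_i, alpha_j)/(alpha_j, alpha_j); the resulting 2x2 Cartan matrix is
[[2, -1], [-1, 2]].
All simple roots have the same length, so the diagram is simply laced. The associated Dynkin diagram is a chain of 2 nodes with single edges (A_2), so the type is A_2 (the algebra sl(3)).

A_2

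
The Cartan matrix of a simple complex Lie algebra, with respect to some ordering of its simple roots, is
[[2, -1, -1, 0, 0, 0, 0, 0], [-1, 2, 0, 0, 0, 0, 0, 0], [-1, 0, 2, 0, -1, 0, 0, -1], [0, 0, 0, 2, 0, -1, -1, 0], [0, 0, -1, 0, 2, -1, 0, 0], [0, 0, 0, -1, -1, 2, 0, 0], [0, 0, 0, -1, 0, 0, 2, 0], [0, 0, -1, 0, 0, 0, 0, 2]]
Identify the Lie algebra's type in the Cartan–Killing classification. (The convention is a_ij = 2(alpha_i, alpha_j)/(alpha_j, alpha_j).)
E_8

The matrix has rank 8 with 2's on the diagonal. Reading the off-diagonal entries as Dynkin edges (a single edge where a_ij = a_ji = -1; a double or triple edge where a_ij * a_ji = 2 or 3), the diagram is a chain of 7 nodes with one extra node attached to the third node from one end (E_8). One simple-root ordering that puts it in standard form is (alpha_2, alpha_8, alpha_1, alpha_3, alpha_5, alpha_6, alpha_4, alpha_7). So the algebra is type E_8.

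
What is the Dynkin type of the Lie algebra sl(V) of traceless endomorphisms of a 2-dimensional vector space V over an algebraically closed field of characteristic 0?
A_1

This is sl(2), which has dimension 2^2 - 1 = 3 and rank 2 - 1 = 1 (a Cartan subalgebra is the diagonal traceless matrices). In the classification of classical Lie algebras, the special linear algebra sl(n+1) has type A_n; here n = 1, so the Dynkin diagram is a chain of 1 nodes with single edges (A_1). Hence the type is A_1.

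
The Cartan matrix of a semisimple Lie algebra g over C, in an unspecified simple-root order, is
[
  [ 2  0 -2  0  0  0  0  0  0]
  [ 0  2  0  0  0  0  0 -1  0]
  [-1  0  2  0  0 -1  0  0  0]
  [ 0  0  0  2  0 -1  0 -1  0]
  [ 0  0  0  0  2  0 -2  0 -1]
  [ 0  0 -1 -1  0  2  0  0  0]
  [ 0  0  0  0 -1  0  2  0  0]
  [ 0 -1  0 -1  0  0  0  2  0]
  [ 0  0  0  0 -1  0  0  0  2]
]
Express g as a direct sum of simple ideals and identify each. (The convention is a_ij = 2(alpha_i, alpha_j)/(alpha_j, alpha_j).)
The diagram associated to this matrix has two connected components: the simple roots {alpha_5, alpha_7, alpha_9} form a chain of 3 nodes with a double edge at one end; the terminal node there is the unique short simple root (B_3), and {alpha_1, alpha_2, alpha_3, alpha_4, alpha_6, alpha_8} form a chain of 6 nodes with a double edge at one end; the terminal node there is the unique long simple root (C_6). A semisimple Lie algebra decomposes uniquely as the direct sum of simple ideals, one per connected component of its Dynkin diagram, so g ≅ B_3 ⊕ C_6 (dimension 21 + 78 = 99).

B_3 ⊕ C_6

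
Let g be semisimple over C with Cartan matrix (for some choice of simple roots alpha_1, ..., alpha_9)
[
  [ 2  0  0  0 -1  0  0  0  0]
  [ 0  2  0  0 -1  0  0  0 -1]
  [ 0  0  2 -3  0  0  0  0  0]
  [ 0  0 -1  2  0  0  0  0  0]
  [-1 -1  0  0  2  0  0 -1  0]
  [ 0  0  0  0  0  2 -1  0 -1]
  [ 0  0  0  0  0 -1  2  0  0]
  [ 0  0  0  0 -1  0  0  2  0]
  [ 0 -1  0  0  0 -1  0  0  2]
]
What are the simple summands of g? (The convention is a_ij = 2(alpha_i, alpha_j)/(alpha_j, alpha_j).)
The diagram associated to this matrix has two connected components: the simple roots {alpha_1, alpha_2, alpha_5, alpha_6, alpha_7, alpha_8, alpha_9} form a chain of 5 nodes with a fork of two nodes at one end (D_7), and {alpha_3, alpha_4} form two nodes joined by a triple edge (G_2). A semisimple Lie algebra decomposes uniquely as the direct sum of simple ideals, one per connected component of its Dynkin diagram, so g ≅ D_7 ⊕ G_2 (dimension 91 + 14 = 105).

type D_7 + type G_2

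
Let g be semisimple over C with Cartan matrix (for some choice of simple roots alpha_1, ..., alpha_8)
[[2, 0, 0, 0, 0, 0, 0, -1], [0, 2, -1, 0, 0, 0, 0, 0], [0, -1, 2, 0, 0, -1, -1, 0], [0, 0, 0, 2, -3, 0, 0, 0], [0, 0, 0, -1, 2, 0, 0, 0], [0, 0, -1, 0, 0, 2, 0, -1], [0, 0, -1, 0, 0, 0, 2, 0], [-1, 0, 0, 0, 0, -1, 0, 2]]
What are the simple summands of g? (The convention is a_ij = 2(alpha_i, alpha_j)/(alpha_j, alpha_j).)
The diagram associated to this matrix has two connected components: the simple roots {alpha_1, alpha_2, alpha_3, alpha_6, alpha_7, alpha_8} form a chain of 4 nodes with a fork of two nodes at one end (D_6), and {alpha_4, alpha_5} form two nodes joined by a triple edge (G_2). A semisimple Lie algebra decomposes uniquely as the direct sum of simple ideals, one per connected component of its Dynkin diagram, so g ≅ D_6 ⊕ G_2 (dimension 66 + 14 = 80).

D_6 (so(12)) + G_2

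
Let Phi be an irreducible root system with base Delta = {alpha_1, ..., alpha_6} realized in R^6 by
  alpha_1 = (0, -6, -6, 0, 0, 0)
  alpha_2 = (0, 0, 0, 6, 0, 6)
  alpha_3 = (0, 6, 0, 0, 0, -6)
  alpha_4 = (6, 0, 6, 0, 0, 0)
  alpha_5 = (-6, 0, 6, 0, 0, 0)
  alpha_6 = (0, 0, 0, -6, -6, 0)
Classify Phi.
D_6

Compute the Cartan integers a_ij = 2(alpha_i, alpha_j)/(alpha_j, alpha_j); the resulting 6x6 Cartan matrix is
[[2, 0, -1, -1, -1, 0], [0, 2, -1, 0, 0, -1], [-1, -1, 2, 0, 0, 0], [-1, 0, 0, 2, 0, 0], [-1, 0, 0, 0, 2, 0], [0, -1, 0, 0, 0, 2]].
All simple roots have the same length, so the diagram is simply laced. The associated Dynkin diagram is a chain of 4 nodes with a fork of two nodes at one end (D_6), so the type is D_6 (the algebra so(12)).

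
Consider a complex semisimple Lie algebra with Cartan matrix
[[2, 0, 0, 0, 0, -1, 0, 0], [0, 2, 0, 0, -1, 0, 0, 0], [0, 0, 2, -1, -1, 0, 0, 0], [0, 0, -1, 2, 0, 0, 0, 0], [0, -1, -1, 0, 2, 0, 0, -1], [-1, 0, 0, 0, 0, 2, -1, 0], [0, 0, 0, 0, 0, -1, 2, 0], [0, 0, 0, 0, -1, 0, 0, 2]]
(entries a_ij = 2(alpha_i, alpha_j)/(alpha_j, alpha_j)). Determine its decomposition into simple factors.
The diagram associated to this matrix has two connected components: the simple roots {alpha_1, alpha_6, alpha_7} form a chain of 3 nodes with single edges (A_3), and {alpha_2, alpha_3, alpha_4, alpha_5, alpha_8} form a chain of 3 nodes with a fork of two nodes at one end (D_5). A semisimple Lie algebra decomposes uniquely as the direct sum of simple ideals, one per connected component of its Dynkin diagram, so g ≅ A_3 ⊕ D_5 (dimension 15 + 45 = 60).

A3 + D5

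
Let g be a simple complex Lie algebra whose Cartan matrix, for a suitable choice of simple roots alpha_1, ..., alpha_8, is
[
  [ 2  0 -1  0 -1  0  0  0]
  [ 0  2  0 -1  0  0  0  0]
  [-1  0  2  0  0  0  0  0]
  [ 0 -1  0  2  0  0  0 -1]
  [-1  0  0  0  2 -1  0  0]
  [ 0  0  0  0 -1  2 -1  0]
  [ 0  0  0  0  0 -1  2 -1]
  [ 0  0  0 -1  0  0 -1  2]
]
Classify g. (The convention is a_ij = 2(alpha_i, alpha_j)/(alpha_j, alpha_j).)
A8

The matrix has rank 8 with 2's on the diagonal. Reading the off-diagonal entries as Dynkin edges (a single edge where a_ij = a_ji = -1; a double or triple edge where a_ij * a_ji = 2 or 3), the diagram is a chain of 8 nodes with single edges (A_8). One simple-root ordering that puts it in standard form is (alpha_3, alpha_1, alpha_5, alpha_6, alpha_7, alpha_8, alpha_4, alpha_2). So the algebra is type A_8, i.e. sl(9).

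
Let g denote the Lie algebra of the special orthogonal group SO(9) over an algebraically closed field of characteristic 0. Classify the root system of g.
B_4 (so(9))

This is so(9) with 9 odd, which has dimension 9(9-1)/2 = 36 and rank (9-1)/2 = 4. In the classification of classical Lie algebras, the orthogonal algebra so(2n+1) in an odd number of variables has type B_n; here n = 4, so the Dynkin diagram is a chain of 4 nodes with a double edge at one end; the terminal node there is the unique short simple root (B_4). Hence the type is B_4.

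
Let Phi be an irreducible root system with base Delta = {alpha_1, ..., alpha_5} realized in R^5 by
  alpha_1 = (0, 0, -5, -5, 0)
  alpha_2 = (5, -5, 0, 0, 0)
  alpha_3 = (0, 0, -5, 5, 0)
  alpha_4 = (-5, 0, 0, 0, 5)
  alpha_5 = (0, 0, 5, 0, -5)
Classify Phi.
D5

Compute the Cartan integers a_ij = 2(alpha_i, alpha_j)/(alpha_j, alpha_j); the resulting 5x5 Cartan matrix is
[[2, 0, 0, 0, -1], [0, 2, 0, -1, 0], [0, 0, 2, 0, -1], [0, -1, 0, 2, -1], [-1, 0, -1, -1, 2]].
All simple roots have the same length, so the diagram is simply laced. The associated Dynkin diagram is a chain of 3 nodes with a fork of two nodes at one end (D_5), so the type is D_5 (the algebra so(10)).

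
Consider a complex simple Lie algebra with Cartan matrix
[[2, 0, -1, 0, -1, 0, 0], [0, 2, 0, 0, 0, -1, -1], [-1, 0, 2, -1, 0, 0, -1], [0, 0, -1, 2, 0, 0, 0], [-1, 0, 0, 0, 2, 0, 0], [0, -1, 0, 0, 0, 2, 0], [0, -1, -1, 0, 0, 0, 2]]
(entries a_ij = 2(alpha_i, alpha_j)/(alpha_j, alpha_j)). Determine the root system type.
type E_7

The matrix has rank 7 with 2's on the diagonal. Reading the off-diagonal entries as Dynkin edges (a single edge where a_ij = a_ji = -1; a double or triple edge where a_ij * a_ji = 2 or 3), the diagram is a chain of 6 nodes with one extra node attached to the third node from one end (E_7). One simple-root ordering that puts it in standard form is (alpha_5, alpha_4, alpha_1, alpha_3, alpha_7, alpha_2, alpha_6). So the algebra is type E_7.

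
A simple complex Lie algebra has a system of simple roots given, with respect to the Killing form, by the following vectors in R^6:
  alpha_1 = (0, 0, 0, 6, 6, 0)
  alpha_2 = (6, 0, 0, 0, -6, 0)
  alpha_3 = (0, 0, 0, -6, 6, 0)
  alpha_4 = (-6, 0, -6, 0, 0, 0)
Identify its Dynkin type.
Compute the Cartan integers a_ij = 2(alpha_i, alpha_j)/(alpha_j, alpha_j); the resulting 4x4 Cartan matrix is
[[2, -1, 0, 0], [-1, 2, -1, -1], [0, -1, 2, 0], [0, -1, 0, 2]].
All simple roots have the same length, so the diagram is simply laced. The associated Dynkin diagram is a chain of 2 nodes with a fork of two nodes at one end (D_4), so the type is D_4 (the algebra so(8)).

D_4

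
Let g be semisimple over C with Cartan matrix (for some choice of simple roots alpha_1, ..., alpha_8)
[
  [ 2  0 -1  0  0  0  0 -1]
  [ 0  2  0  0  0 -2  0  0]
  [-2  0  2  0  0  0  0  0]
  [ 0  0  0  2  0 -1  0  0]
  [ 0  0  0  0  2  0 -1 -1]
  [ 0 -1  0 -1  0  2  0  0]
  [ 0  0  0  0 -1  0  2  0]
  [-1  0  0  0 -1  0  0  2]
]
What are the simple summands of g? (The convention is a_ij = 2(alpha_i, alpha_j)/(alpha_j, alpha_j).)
C3 ⊕ C5

The diagram associated to this matrix has two connected components: the simple roots {alpha_2, alpha_4, alpha_6} form a chain of 3 nodes with a double edge at one end; the terminal node there is the unique long simple root (C_3), and {alpha_1, alpha_3, alpha_5, alpha_7, alpha_8} form a chain of 5 nodes with a double edge at one end; the terminal node there is the unique long simple root (C_5). A semisimple Lie algebra decomposes uniquely as the direct sum of simple ideals, one per connected component of its Dynkin diagram, so g ≅ C_3 ⊕ C_5 (dimension 21 + 55 = 76).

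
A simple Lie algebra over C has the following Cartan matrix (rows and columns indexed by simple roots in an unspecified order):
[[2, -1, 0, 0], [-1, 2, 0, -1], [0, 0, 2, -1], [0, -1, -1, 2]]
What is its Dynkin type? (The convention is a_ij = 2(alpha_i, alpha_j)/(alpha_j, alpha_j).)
The matrix has rank 4 with 2's on the diagonal. Reading the off-diagonal entries as Dynkin edges (a single edge where a_ij = a_ji = -1; a double or triple edge where a_ij * a_ji = 2 or 3), the diagram is a chain of 4 nodes with single edges (A_4). One simple-root ordering that puts it in standard form is (alpha_3, alpha_4, alpha_2, alpha_1). So the algebra is type A_4, i.e. sl(5).

type A_4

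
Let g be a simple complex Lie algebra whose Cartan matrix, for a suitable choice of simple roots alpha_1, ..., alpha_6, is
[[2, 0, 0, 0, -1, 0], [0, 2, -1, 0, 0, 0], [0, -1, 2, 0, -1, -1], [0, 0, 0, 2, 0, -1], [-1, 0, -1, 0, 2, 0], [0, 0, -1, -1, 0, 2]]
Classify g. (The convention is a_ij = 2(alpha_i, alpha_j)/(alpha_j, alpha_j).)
E_6

The matrix has rank 6 with 2's on the diagonal. Reading the off-diagonal entries as Dynkin edges (a single edge where a_ij = a_ji = -1; a double or triple edge where a_ij * a_ji = 2 or 3), the diagram is a chain of 5 nodes with one extra node attached to the third node from one end (E_6). One simple-root ordering that puts it in standard form is (alpha_1, alpha_2, alpha_5, alpha_3, alpha_6, alpha_4). So the algebra is type E_6.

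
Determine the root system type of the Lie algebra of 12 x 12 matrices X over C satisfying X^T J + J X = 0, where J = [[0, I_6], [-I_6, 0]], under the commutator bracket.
C6

This is sp(12), which has dimension 12(12+1)/2 = 78 and rank 12/2 = 6. In the classification of classical Lie algebras, the symplectic algebra sp(2n) has type C_n; here n = 6, so the Dynkin diagram is a chain of 6 nodes with a double edge at one end; the terminal node there is the unique long simple root (C_6). Hence the type is C_6.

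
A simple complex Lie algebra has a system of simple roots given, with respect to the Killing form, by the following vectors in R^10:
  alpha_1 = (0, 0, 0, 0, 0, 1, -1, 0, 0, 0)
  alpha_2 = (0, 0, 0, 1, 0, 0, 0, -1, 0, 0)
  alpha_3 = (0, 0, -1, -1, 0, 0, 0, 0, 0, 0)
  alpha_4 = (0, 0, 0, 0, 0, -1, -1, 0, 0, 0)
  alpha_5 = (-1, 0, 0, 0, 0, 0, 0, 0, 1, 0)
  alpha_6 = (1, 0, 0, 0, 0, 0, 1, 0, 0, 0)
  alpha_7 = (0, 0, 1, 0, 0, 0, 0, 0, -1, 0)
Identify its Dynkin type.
Compute the Cartan integers a_ij = 2(alpha_i, alpha_j)/(alpha_j, alpha_j); the resulting 7x7 Cartan matrix is
[[2, 0, 0, 0, 0, -1, 0], [0, 2, -1, 0, 0, 0, 0], [0, -1, 2, 0, 0, 0, -1], [0, 0, 0, 2, 0, -1, 0], [0, 0, 0, 0, 2, -1, -1], [-1, 0, 0, -1, -1, 2, 0], [0, 0, -1, 0, -1, 0, 2]].
All simple roots have the same length, so the diagram is simply laced. The associated Dynkin diagram is a chain of 5 nodes with a fork of two nodes at one end (D_7), so the type is D_7 (the algebra so(14)).

type D_7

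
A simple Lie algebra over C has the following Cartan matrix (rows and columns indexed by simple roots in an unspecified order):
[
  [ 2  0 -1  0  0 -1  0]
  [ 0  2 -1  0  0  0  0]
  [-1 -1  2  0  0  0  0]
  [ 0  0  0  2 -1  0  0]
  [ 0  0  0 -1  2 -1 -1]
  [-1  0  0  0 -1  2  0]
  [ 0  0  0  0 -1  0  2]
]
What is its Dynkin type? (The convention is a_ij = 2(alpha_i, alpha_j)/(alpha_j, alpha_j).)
D7

The matrix has rank 7 with 2's on the diagonal. Reading the off-diagonal entries as Dynkin edges (a single edge where a_ij = a_ji = -1; a double or triple edge where a_ij * a_ji = 2 or 3), the diagram is a chain of 5 nodes with a fork of two nodes at one end (D_7). One simple-root ordering that puts it in standard form is (alpha_2, alpha_3, alpha_1, alpha_6, alpha_5, alpha_7, alpha_4). So the algebra is type D_7, i.e. so(14).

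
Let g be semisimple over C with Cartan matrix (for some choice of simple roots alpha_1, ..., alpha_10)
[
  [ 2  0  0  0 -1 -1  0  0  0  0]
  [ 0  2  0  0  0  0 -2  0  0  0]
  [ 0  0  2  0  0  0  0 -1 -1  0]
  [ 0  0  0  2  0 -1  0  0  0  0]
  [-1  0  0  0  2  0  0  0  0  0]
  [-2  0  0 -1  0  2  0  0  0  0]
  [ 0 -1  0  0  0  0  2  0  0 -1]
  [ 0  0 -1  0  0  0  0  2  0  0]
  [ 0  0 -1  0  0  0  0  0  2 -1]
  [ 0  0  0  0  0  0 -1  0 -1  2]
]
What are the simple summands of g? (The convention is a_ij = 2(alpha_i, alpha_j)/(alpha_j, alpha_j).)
C6 + F4

The diagram associated to this matrix has two connected components: the simple roots {alpha_2, alpha_3, alpha_7, alpha_8, alpha_9, alpha_10} form a chain of 6 nodes with a double edge at one end; the terminal node there is the unique long simple root (C_6), and {alpha_1, alpha_4, alpha_5, alpha_6} form a chain of 4 nodes with a double edge between the middle two (F_4). A semisimple Lie algebra decomposes uniquely as the direct sum of simple ideals, one per connected component of its Dynkin diagram, so g ≅ C_6 ⊕ F_4 (dimension 78 + 52 = 130).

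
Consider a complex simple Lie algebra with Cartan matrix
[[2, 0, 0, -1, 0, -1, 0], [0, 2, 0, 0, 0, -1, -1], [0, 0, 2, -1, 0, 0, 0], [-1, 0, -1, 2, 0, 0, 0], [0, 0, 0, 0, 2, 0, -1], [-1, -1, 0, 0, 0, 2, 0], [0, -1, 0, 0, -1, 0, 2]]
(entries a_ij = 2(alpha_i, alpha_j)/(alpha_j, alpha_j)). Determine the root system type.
The matrix has rank 7 with 2's on the diagonal. Reading the off-diagonal entries as Dynkin edges (a single edge where a_ij = a_ji = -1; a double or triple edge where a_ij * a_ji = 2 or 3), the diagram is a chain of 7 nodes with single edges (A_7). One simple-root ordering that puts it in standard form is (alpha_5, alpha_7, alpha_2, alpha_6, alpha_1, alpha_4, alpha_3). So the algebra is type A_7, i.e. sl(8).

A_7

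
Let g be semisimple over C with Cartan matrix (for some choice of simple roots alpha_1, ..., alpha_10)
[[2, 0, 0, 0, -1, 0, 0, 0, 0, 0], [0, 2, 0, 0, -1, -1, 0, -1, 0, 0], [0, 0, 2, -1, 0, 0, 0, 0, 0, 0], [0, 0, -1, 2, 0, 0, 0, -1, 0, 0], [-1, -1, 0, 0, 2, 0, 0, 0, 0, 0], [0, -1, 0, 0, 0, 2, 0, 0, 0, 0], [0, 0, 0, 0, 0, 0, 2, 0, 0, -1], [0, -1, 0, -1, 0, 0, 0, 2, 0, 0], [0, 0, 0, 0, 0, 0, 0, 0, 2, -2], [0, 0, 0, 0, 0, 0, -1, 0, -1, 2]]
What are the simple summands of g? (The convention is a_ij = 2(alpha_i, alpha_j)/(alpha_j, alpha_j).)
The diagram associated to this matrix has two connected components: the simple roots {alpha_7, alpha_9, alpha_10} form a chain of 3 nodes with a double edge at one end; the terminal node there is the unique long simple root (C_3), and {alpha_1, alpha_2, alpha_3, alpha_4, alpha_5, alpha_6, alpha_8} form a chain of 6 nodes with one extra node attached to the third node from one end (E_7). A semisimple Lie algebra decomposes uniquely as the direct sum of simple ideals, one per connected component of its Dynkin diagram, so g ≅ C_3 ⊕ E_7 (dimension 21 + 133 = 154).

C_3 + E_7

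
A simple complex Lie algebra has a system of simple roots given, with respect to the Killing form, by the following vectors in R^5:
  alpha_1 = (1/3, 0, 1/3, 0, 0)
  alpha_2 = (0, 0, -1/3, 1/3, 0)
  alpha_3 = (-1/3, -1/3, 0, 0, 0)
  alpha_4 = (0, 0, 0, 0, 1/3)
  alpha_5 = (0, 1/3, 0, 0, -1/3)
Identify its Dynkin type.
Compute the Cartan integers a_ij = 2(alpha_i, alpha_j)/(alpha_j, alpha_j); the resulting 5x5 Cartan matrix is
[[2, -1, -1, 0, 0], [-1, 2, 0, 0, 0], [-1, 0, 2, 0, -1], [0, 0, 0, 2, -1], [0, 0, -1, -2, 2]].
The roots have two lengths (squared-length ratio 2:1); the short ones are alpha_{4}. The associated Dynkin diagram is a chain of 5 nodes with a double edge at one end; the terminal node there is the unique short simple root (B_5), so the type is B_5 (the algebra so(11)).

B_5 (so(11))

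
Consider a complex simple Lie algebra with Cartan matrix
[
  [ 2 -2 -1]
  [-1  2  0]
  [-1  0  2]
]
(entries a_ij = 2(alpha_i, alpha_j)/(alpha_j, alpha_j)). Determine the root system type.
B_3 (so(7))

The matrix has rank 3 with 2's on the diagonal. Reading the off-diagonal entries as Dynkin edges (a single edge where a_ij = a_ji = -1; a double or triple edge where a_ij * a_ji = 2 or 3), the diagram is a chain of 3 nodes with a double edge at one end; the terminal node there is the unique short simple root (B_3). One simple-root ordering that puts it in standard form is (alpha_3, alpha_1, alpha_2). So the algebra is type B_3, i.e. so(7).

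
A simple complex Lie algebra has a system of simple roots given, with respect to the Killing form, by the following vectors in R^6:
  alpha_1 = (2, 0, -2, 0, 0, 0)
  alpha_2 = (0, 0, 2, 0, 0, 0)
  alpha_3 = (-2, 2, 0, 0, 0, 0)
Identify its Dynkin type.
Compute the Cartan integers a_ij = 2(alpha_i, alpha_j)/(alpha_j, alpha_j); the resulting 3x3 Cartan matrix is
[[2, -2, -1], [-1, 2, 0], [-1, 0, 2]].
The roots have two lengths (squared-length ratio 2:1); the short ones are alpha_{2}. The associated Dynkin diagram is a chain of 3 nodes with a double edge at one end; the terminal node there is the unique short simple root (B_3), so the type is B_3 (the algebra so(7)).

B3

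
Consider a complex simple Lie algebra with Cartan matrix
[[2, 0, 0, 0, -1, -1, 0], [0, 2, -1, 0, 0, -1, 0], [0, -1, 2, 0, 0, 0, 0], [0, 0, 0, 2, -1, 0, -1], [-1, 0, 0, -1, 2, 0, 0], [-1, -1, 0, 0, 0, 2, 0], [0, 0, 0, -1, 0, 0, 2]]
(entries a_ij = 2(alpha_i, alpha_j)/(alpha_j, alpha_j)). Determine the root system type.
A_7

The matrix has rank 7 with 2's on the diagonal. Reading the off-diagonal entries as Dynkin edges (a single edge where a_ij = a_ji = -1; a double or triple edge where a_ij * a_ji = 2 or 3), the diagram is a chain of 7 nodes with single edges (A_7). One simple-root ordering that puts it in standard form is (alpha_3, alpha_2, alpha_6, alpha_1, alpha_5, alpha_4, alpha_7). So the algebra is type A_7, i.e. sl(8).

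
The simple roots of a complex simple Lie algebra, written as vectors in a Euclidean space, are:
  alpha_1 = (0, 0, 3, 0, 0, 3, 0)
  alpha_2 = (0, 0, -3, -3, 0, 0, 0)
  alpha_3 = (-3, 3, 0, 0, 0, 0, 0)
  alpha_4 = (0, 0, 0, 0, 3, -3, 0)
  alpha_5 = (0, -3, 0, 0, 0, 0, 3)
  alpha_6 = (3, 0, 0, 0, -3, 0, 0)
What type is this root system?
Compute the Cartan integers a_ij = 2(alpha_i, alpha_j)/(alpha_j, alpha_j); the resulting 6x6 Cartan matrix is
[[2, -1, 0, -1, 0, 0], [-1, 2, 0, 0, 0, 0], [0, 0, 2, 0, -1, -1], [-1, 0, 0, 2, 0, -1], [0, 0, -1, 0, 2, 0], [0, 0, -1, -1, 0, 2]].
All simple roots have the same length, so the diagram is simply laced. The associated Dynkin diagram is a chain of 6 nodes with single edges (A_6), so the type is A_6 (the algebra sl(7)).

type A_6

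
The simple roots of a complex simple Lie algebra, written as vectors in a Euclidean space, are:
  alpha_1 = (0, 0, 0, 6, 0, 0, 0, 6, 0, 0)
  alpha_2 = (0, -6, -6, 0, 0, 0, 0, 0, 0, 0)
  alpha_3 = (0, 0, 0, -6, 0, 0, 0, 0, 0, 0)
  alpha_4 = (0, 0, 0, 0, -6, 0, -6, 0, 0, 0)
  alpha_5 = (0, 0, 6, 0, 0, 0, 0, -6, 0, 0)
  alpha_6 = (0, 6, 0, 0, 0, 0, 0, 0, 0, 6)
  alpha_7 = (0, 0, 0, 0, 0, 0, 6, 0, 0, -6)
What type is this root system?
B_7 (so(15))

Compute the Cartan integers a_ij = 2(alpha_i, alpha_j)/(alpha_j, alpha_j); the resulting 7x7 Cartan matrix is
[[2, 0, -2, 0, -1, 0, 0], [0, 2, 0, 0, -1, -1, 0], [-1, 0, 2, 0, 0, 0, 0], [0, 0, 0, 2, 0, 0, -1], [-1, -1, 0, 0, 2, 0, 0], [0, -1, 0, 0, 0, 2, -1], [0, 0, 0, -1, 0, -1, 2]].
The roots have two lengths (squared-length ratio 2:1); the short ones are alpha_{3}. The associated Dynkin diagram is a chain of 7 nodes with a double edge at one end; the terminal node there is the unique short simple root (B_7), so the type is B_7 (the algebra so(15)).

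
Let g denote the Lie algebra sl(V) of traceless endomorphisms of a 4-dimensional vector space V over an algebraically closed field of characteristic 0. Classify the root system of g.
type A_3

This is sl(4), which has dimension 4^2 - 1 = 15 and rank 4 - 1 = 3 (a Cartan subalgebra is the diagonal traceless matrices). In the classification of classical Lie algebras, the special linear algebra sl(n+1) has type A_n; here n = 3, so the Dynkin diagram is a chain of 3 nodes with single edges (A_3). Hence the type is A_3.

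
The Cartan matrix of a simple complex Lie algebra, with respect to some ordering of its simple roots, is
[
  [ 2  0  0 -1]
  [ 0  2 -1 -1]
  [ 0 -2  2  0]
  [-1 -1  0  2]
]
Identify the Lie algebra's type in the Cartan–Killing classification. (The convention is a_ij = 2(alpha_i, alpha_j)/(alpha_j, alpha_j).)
type C_4

The matrix has rank 4 with 2's on the diagonal. Reading the off-diagonal entries as Dynkin edges (a single edge where a_ij = a_ji = -1; a double or triple edge where a_ij * a_ji = 2 or 3), the diagram is a chain of 4 nodes with a double edge at one end; the terminal node there is the unique long simple root (C_4). One simple-root ordering that puts it in standard form is (alpha_1, alpha_4, alpha_2, alpha_3). So the algebra is type C_4, i.e. sp(8).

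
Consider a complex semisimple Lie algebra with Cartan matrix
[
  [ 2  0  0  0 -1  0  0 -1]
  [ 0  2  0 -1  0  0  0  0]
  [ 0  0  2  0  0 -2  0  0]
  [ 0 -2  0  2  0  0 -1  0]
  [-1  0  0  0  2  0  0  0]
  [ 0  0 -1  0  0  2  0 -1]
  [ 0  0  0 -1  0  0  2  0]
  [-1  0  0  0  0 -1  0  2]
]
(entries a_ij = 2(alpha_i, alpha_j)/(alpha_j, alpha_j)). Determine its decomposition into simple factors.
B3 ⊕ C5

The diagram associated to this matrix has two connected components: the simple roots {alpha_2, alpha_4, alpha_7} form a chain of 3 nodes with a double edge at one end; the terminal node there is the unique short simple root (B_3), and {alpha_1, alpha_3, alpha_5, alpha_6, alpha_8} form a chain of 5 nodes with a double edge at one end; the terminal node there is the unique long simple root (C_5). A semisimple Lie algebra decomposes uniquely as the direct sum of simple ideals, one per connected component of its Dynkin diagram, so g ≅ B_3 ⊕ C_5 (dimension 21 + 55 = 76).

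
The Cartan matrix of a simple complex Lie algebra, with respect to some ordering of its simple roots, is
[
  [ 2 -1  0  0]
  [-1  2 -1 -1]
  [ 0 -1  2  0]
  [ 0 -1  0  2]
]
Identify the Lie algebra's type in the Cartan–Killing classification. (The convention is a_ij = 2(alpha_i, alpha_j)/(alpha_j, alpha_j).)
D_4

The matrix has rank 4 with 2's on the diagonal. Reading the off-diagonal entries as Dynkin edges (a single edge where a_ij = a_ji = -1; a double or triple edge where a_ij * a_ji = 2 or 3), the diagram is a chain of 2 nodes with a fork of two nodes at one end (D_4). One simple-root ordering that puts it in standard form is (alpha_1, alpha_2, alpha_3, alpha_4). So the algebra is type D_4, i.e. so(8).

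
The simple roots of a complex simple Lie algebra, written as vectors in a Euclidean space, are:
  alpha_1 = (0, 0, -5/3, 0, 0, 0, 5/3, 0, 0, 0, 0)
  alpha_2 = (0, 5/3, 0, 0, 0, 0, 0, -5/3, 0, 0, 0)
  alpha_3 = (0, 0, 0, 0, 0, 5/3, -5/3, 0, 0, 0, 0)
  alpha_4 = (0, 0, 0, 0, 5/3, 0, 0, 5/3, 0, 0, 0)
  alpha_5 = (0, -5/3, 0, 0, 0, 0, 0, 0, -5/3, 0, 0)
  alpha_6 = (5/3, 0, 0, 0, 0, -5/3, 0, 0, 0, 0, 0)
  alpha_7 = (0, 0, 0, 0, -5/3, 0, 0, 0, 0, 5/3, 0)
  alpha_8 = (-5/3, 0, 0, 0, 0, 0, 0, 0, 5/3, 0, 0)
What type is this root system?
Compute the Cartan integers a_ij = 2(alpha_i, alpha_j)/(alpha_j, alpha_j); the resulting 8x8 Cartan matrix is
[[2, 0, -1, 0, 0, 0, 0, 0], [0, 2, 0, -1, -1, 0, 0, 0], [-1, 0, 2, 0, 0, -1, 0, 0], [0, -1, 0, 2, 0, 0, -1, 0], [0, -1, 0, 0, 2, 0, 0, -1], [0, 0, -1, 0, 0, 2, 0, -1], [0, 0, 0, -1, 0, 0, 2, 0], [0, 0, 0, 0, -1, -1, 0, 2]].
All simple roots have the same length, so the diagram is simply laced. The associated Dynkin diagram is a chain of 8 nodes with single edges (A_8), so the type is A_8 (the algebra sl(9)).

A_8 (sl(9))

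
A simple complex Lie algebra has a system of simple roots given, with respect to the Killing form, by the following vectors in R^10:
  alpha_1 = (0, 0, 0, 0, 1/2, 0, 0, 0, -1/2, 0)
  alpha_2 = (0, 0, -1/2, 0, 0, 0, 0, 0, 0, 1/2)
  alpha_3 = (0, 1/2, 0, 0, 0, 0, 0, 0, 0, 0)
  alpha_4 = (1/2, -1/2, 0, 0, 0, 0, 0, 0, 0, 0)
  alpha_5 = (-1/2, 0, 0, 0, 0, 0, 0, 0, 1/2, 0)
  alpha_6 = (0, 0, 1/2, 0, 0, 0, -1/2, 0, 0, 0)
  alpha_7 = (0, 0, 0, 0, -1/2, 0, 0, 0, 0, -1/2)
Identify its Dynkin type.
B7

Compute the Cartan integers a_ij = 2(alpha_i, alpha_j)/(alpha_j, alpha_j); the resulting 7x7 Cartan matrix is
[[2, 0, 0, 0, -1, 0, -1], [0, 2, 0, 0, 0, -1, -1], [0, 0, 2, -1, 0, 0, 0], [0, 0, -2, 2, -1, 0, 0], [-1, 0, 0, -1, 2, 0, 0], [0, -1, 0, 0, 0, 2, 0], [-1, -1, 0, 0, 0, 0, 2]].
The roots have two lengths (squared-length ratio 2:1); the short ones are alpha_{3}. The associated Dynkin diagram is a chain of 7 nodes with a double edge at one end; the terminal node there is the unique short simple root (B_7), so the type is B_7 (the algebra so(15)).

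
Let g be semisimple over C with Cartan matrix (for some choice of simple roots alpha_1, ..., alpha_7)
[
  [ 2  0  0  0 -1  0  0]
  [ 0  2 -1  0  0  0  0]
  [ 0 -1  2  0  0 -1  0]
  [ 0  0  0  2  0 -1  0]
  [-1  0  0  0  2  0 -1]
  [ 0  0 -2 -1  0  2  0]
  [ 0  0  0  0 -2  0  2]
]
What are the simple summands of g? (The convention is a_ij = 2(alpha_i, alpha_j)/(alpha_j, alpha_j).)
The diagram associated to this matrix has two connected components: the simple roots {alpha_1, alpha_5, alpha_7} form a chain of 3 nodes with a double edge at one end; the terminal node there is the unique long simple root (C_3), and {alpha_2, alpha_3, alpha_4, alpha_6} form a chain of 4 nodes with a double edge between the middle two (F_4). A semisimple Lie algebra decomposes uniquely as the direct sum of simple ideals, one per connected component of its Dynkin diagram, so g ≅ C_3 ⊕ F_4 (dimension 21 + 52 = 73).

C_3 (sp(6)) + F_4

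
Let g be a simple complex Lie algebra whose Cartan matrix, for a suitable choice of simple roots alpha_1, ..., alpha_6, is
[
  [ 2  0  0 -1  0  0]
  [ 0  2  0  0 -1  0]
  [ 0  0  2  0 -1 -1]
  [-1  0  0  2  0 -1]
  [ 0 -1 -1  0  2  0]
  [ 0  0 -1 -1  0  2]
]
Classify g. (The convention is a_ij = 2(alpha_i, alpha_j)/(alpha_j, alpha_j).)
type A_6

The matrix has rank 6 with 2's on the diagonal. Reading the off-diagonal entries as Dynkin edges (a single edge where a_ij = a_ji = -1; a double or triple edge where a_ij * a_ji = 2 or 3), the diagram is a chain of 6 nodes with single edges (A_6). One simple-root ordering that puts it in standard form is (alpha_2, alpha_5, alpha_3, alpha_6, alpha_4, alpha_1). So the algebra is type A_6, i.e. sl(7).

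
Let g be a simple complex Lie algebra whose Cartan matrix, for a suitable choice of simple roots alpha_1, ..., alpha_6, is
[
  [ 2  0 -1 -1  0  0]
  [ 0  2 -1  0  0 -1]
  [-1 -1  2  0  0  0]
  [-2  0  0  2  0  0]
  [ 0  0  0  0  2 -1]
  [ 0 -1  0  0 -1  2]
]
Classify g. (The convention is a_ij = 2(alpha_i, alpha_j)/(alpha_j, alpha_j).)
The matrix has rank 6 with 2's on the diagonal. Reading the off-diagonal entries as Dynkin edges (a single edge where a_ij = a_ji = -1; a double or triple edge where a_ij * a_ji = 2 or 3), the diagram is a chain of 6 nodes with a double edge at one end; the terminal node there is the unique long simple root (C_6). One simple-root ordering that puts it in standard form is (alpha_5, alpha_6, alpha_2, alpha_3, alpha_1, alpha_4). So the algebra is type C_6, i.e. sp(12).

C_6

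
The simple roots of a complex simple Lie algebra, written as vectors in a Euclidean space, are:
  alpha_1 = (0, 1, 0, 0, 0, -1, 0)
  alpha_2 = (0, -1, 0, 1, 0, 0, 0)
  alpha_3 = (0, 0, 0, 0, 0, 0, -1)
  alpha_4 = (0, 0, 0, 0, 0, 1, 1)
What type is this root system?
Compute the Cartan integers a_ij = 2(alpha_i, alpha_j)/(alpha_j, alpha_j); the resulting 4x4 Cartan matrix is
[[2, -1, 0, -1], [-1, 2, 0, 0], [0, 0, 2, -1], [-1, 0, -2, 2]].
The roots have two lengths (squared-length ratio 2:1); the short ones are alpha_{3}. The associated Dynkin diagram is a chain of 4 nodes with a double edge at one end; the terminal node there is the unique short simple root (B_4), so the type is B_4 (the algebra so(9)).

B_4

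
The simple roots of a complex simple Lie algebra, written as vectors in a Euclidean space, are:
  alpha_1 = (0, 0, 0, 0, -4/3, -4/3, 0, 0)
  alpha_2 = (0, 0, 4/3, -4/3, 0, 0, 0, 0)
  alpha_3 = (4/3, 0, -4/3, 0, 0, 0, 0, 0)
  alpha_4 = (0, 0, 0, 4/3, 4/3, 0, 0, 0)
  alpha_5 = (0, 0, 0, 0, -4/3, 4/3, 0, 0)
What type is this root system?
Compute the Cartan integers a_ij = 2(alpha_i, alpha_j)/(alpha_j, alpha_j); the resulting 5x5 Cartan matrix is
[[2, 0, 0, -1, 0], [0, 2, -1, -1, 0], [0, -1, 2, 0, 0], [-1, -1, 0, 2, -1], [0, 0, 0, -1, 2]].
All simple roots have the same length, so the diagram is simply laced. The associated Dynkin diagram is a chain of 3 nodes with a fork of two nodes at one end (D_5), so the type is D_5 (the algebra so(10)).

D5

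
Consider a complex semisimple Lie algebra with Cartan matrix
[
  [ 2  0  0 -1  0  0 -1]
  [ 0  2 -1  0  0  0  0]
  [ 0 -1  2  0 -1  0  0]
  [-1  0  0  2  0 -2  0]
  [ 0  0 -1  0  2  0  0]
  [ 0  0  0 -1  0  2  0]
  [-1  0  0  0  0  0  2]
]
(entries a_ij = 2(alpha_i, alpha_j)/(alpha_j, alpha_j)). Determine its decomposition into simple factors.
The diagram associated to this matrix has two connected components: the simple roots {alpha_2, alpha_3, alpha_5} form a chain of 3 nodes with single edges (A_3), and {alpha_1, alpha_4, alpha_6, alpha_7} form a chain of 4 nodes with a double edge at one end; the terminal node there is the unique short simple root (B_4). A semisimple Lie algebra decomposes uniquely as the direct sum of simple ideals, one per connected component of its Dynkin diagram, so g ≅ A_3 ⊕ B_4 (dimension 15 + 36 = 51).

A3 + B4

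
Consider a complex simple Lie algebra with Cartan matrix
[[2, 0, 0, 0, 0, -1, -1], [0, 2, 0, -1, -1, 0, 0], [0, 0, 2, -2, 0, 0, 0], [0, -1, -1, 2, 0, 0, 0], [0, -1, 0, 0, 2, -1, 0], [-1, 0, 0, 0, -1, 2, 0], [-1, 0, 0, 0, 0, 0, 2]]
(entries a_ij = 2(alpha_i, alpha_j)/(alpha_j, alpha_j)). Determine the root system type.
type C_7

The matrix has rank 7 with 2's on the diagonal. Reading the off-diagonal entries as Dynkin edges (a single edge where a_ij = a_ji = -1; a double or triple edge where a_ij * a_ji = 2 or 3), the diagram is a chain of 7 nodes with a double edge at one end; the terminal node there is the unique long simple root (C_7). One simple-root ordering that puts it in standard form is (alpha_7, alpha_1, alpha_6, alpha_5, alpha_2, alpha_4, alpha_3). So the algebra is type C_7, i.e. sp(14).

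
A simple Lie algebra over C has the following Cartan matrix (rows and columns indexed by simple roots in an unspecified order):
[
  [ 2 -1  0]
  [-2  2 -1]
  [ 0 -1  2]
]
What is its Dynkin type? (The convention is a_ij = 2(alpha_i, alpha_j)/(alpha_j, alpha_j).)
B_3

The matrix has rank 3 with 2's on the diagonal. Reading the off-diagonal entries as Dynkin edges (a single edge where a_ij = a_ji = -1; a double or triple edge where a_ij * a_ji = 2 or 3), the diagram is a chain of 3 nodes with a double edge at one end; the terminal node there is the unique short simple root (B_3). One simple-root ordering that puts it in standard form is (alpha_3, alpha_2, alpha_1). So the algebra is type B_3, i.e. so(7).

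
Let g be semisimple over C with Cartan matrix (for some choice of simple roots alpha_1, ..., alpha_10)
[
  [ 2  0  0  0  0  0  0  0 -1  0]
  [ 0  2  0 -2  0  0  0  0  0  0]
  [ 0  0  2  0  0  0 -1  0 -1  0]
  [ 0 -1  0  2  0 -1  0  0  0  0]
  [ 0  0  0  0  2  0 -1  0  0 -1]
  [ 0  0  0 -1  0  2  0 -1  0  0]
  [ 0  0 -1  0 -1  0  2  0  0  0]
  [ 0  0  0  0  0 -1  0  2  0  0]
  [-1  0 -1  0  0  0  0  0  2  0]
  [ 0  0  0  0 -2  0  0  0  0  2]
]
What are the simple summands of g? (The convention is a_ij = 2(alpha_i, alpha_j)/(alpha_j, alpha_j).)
C4 + C6

The diagram associated to this matrix has two connected components: the simple roots {alpha_2, alpha_4, alpha_6, alpha_8} form a chain of 4 nodes with a double edge at one end; the terminal node there is the unique long simple root (C_4), and {alpha_1, alpha_3, alpha_5, alpha_7, alpha_9, alpha_10} form a chain of 6 nodes with a double edge at one end; the terminal node there is the unique long simple root (C_6). A semisimple Lie algebra decomposes uniquely as the direct sum of simple ideals, one per connected component of its Dynkin diagram, so g ≅ C_4 ⊕ C_6 (dimension 36 + 78 = 114).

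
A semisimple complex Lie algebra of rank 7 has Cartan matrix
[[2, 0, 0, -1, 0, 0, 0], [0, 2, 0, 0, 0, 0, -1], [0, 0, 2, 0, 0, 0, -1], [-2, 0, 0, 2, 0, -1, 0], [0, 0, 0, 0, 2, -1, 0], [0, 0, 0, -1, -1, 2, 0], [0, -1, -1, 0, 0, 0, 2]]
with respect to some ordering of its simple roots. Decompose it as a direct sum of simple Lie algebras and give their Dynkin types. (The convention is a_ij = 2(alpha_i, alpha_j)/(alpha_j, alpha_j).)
The diagram associated to this matrix has two connected components: the simple roots {alpha_2, alpha_3, alpha_7} form a chain of 3 nodes with single edges (A_3), and {alpha_1, alpha_4, alpha_5, alpha_6} form a chain of 4 nodes with a double edge at one end; the terminal node there is the unique short simple root (B_4). A semisimple Lie algebra decomposes uniquely as the direct sum of simple ideals, one per connected component of its Dynkin diagram, so g ≅ A_3 ⊕ B_4 (dimension 15 + 36 = 51).

A_3 + B_4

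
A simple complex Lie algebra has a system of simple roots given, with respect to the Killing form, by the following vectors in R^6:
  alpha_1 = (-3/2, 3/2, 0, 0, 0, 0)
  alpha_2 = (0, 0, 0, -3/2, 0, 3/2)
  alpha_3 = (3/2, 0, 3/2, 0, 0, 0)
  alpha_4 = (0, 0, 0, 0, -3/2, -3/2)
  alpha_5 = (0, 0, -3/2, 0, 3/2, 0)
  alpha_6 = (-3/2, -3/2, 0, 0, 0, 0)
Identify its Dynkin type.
Compute the Cartan integers a_ij = 2(alpha_i, alpha_j)/(alpha_j, alpha_j); the resulting 6x6 Cartan matrix is
[[2, 0, -1, 0, 0, 0], [0, 2, 0, -1, 0, 0], [-1, 0, 2, 0, -1, -1], [0, -1, 0, 2, -1, 0], [0, 0, -1, -1, 2, 0], [0, 0, -1, 0, 0, 2]].
All simple roots have the same length, so the diagram is simply laced. The associated Dynkin diagram is a chain of 4 nodes with a fork of two nodes at one end (D_6), so the type is D_6 (the algebra so(12)).

D6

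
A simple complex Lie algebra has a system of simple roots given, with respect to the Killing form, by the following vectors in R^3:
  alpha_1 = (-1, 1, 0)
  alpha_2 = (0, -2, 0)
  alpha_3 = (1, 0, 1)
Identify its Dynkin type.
C_3

Compute the Cartan integers a_ij = 2(alpha_i, alpha_j)/(alpha_j, alpha_j); the resulting 3x3 Cartan matrix is
[[2, -1, -1], [-2, 2, 0], [-1, 0, 2]].
The roots have two lengths (squared-length ratio 2:1); the short ones are alpha_{1,3}. The associated Dynkin diagram is a chain of 3 nodes with a double edge at one end; the terminal node there is the unique long simple root (C_3), so the type is C_3 (the algebra sp(6)).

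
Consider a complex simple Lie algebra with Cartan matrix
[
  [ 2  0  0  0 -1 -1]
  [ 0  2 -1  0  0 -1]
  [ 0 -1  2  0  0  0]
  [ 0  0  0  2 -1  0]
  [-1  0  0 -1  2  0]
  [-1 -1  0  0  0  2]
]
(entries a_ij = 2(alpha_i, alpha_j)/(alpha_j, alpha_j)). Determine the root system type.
The matrix has rank 6 with 2's on the diagonal. Reading the off-diagonal entries as Dynkin edges (a single edge where a_ij = a_ji = -1; a double or triple edge where a_ij * a_ji = 2 or 3), the diagram is a chain of 6 nodes with single edges (A_6). One simple-root ordering that puts it in standard form is (alpha_4, alpha_5, alpha_1, alpha_6, alpha_2, alpha_3). So the algebra is type A_6, i.e. sl(7).

A_6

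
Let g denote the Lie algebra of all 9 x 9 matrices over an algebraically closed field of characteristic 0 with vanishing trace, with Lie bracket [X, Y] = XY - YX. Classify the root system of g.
A_8

This is sl(9), which has dimension 9^2 - 1 = 80 and rank 9 - 1 = 8 (a Cartan subalgebra is the diagonal traceless matrices). In the classification of classical Lie algebras, the special linear algebra sl(n+1) has type A_n; here n = 8, so the Dynkin diagram is a chain of 8 nodes with single edges (A_8). Hence the type is A_8.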